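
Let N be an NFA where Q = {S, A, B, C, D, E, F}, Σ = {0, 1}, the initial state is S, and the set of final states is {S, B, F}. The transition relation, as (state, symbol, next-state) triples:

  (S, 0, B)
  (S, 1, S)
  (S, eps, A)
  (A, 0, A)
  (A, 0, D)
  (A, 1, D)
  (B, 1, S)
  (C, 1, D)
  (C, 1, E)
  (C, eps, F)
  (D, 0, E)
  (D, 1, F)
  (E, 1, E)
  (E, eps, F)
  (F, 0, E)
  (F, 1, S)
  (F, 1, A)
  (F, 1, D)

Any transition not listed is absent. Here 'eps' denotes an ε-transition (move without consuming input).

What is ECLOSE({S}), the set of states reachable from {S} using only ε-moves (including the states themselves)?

Begin with {S}.
ε-move S → A; add A.

{S, A}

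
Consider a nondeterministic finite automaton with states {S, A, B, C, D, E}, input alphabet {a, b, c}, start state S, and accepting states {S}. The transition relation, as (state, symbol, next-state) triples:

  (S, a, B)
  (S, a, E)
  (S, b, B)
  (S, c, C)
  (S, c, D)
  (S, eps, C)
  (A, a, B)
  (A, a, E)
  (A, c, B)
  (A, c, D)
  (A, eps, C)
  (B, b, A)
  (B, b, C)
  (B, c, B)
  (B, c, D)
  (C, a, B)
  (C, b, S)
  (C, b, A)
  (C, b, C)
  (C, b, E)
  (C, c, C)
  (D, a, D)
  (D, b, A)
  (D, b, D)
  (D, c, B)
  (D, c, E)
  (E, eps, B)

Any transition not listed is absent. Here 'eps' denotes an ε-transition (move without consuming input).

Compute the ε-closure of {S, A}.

Begin with {S, A}.
ε-move A → C; add C.

{S, A, C}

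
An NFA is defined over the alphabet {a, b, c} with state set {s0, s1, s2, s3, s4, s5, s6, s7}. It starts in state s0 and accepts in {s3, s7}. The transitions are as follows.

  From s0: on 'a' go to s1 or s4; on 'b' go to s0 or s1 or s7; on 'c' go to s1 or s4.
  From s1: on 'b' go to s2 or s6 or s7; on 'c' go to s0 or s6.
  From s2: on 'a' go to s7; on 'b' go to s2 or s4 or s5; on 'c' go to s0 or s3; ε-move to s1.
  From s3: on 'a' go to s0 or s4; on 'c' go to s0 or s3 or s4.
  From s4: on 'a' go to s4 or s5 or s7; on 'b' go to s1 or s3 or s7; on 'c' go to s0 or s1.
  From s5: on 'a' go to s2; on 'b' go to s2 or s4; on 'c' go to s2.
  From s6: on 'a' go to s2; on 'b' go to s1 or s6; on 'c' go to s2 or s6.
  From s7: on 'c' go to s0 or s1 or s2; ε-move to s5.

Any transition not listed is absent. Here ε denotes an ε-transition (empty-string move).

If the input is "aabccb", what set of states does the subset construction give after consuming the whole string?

Start in {s0}.
Read 'a': {s0} → {s1, s4}.
Read 'a': {s1, s4} → {s4, s5, s7}.
Read 'b': {s4, s5, s7} → {s1, s2, s3, s4, s5, s7}.
Read 'c': {s1, s2, s3, s4, s5, s7} → {s0, s1, s2, s3, s4, s6}.
Read 'c': {s0, s1, s2, s3, s4, s6} → {s0, s1, s2, s3, s4, s6}.
Read 'b': {s0, s1, s2, s3, s4, s6} → {s0, s1, s2, s3, s4, s5, s6, s7}.

{s0, s1, s2, s3, s4, s5, s6, s7}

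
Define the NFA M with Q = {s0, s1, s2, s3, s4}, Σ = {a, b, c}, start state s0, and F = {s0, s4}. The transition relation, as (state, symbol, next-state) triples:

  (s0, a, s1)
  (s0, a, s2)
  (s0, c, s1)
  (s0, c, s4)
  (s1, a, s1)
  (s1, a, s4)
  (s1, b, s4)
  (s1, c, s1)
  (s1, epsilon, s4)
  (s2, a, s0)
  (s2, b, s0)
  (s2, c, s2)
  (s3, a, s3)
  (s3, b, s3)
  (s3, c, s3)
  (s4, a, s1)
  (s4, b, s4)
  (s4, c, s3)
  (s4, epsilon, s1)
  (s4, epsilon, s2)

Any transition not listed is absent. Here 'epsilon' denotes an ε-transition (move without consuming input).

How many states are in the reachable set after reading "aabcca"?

Start in {s0}.
Read 'a': s0→{s1, s2}; union {s1, s2}; ε-closure = {s1, s2, s4}.
Read 'a': s1→{s1, s4}, s2→{s0}, s4→{s1}; union {s0, s1, s4}; ε-closure = {s0, s1, s2, s4}.
Read 'b': s0→∅, s1→{s4}, s2→{s0}, s4→{s4}; union {s0, s4}; ε-closure = {s0, s1, s2, s4}.
Read 'c': s0→{s1, s4}, s1→{s1}, s2→{s2}, s4→{s3}; now {s1, s2, s3, s4}.
Read 'c': s1→{s1}, s2→{s2}, s3→{s3}, s4→{s3}; union {s1, s2, s3}; ε-closure = {s1, s2, s3, s4}.
Read 'a': s1→{s1, s4}, s2→{s0}, s3→{s3}, s4→{s1}; union {s0, s1, s3, s4}; ε-closure = {s0, s1, s2, s3, s4}.
That set has 5 states.

5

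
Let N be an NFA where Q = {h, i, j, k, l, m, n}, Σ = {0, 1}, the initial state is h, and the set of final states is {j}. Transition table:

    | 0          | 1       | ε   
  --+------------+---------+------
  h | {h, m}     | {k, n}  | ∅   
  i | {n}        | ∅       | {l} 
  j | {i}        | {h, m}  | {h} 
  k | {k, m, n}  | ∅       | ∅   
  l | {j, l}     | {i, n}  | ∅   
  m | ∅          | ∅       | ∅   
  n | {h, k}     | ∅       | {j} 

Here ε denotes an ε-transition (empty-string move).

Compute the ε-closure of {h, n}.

{h, j, n}

Begin with {h, n}.
ε-move n → j; add j.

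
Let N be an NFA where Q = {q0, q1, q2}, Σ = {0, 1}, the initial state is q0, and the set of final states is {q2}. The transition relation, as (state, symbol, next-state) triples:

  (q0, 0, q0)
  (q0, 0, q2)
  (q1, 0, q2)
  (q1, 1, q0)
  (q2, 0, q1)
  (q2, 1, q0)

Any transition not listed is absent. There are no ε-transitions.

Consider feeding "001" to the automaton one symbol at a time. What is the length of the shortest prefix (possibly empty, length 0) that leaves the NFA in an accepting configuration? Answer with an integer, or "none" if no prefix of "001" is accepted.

1

Start in {q0}.
Read '0': q0→{q0, q2}; now {q0, q2}.
None of the earlier sets intersect F, but {q0, q2} does.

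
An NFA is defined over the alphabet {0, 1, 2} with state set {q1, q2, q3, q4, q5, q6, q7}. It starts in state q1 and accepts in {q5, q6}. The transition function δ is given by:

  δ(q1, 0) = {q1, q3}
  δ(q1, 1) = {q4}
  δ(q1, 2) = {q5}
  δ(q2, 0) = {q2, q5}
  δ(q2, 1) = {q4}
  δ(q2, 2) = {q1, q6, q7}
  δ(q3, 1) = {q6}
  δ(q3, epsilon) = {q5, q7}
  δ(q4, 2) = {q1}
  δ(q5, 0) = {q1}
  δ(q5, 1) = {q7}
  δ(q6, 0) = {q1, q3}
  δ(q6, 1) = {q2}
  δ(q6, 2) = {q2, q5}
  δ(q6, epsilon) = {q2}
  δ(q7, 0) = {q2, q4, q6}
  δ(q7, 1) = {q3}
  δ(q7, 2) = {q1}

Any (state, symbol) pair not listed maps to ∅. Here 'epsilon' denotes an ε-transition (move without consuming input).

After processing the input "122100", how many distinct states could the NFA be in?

5

Start in {q1}.
Read '1': {q1} → {q4}.
Read '2': {q4} → {q1}.
Read '2': {q1} → {q5}.
Read '1': {q5} → {q7}.
Read '0': {q7} → {q2, q4, q6}.
Read '0': {q2, q4, q6} → {q1, q2, q3, q5, q7}.
That set has 5 states.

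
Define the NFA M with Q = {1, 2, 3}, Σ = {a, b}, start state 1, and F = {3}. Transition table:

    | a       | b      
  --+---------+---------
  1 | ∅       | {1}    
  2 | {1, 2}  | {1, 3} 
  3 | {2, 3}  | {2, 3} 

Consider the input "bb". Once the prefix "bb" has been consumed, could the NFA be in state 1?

Yes

Start in {1}.
Read 'b': {1} → {1}.
Read 'b': {1} → {1}.
State 1 is in {1}.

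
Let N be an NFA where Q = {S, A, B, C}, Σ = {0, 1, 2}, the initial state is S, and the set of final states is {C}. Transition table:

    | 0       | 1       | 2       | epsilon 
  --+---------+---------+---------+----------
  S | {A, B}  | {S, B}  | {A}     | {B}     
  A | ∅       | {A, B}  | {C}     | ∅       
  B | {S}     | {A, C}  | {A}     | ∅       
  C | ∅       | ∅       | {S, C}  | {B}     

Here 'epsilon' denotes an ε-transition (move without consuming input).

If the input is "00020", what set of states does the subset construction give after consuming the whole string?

{S, B}

Start: ε-closure({S}) = {S, B}.
Read '0': S→{A, B}, B→{S}; now {S, A, B}.
Read '0': S→{A, B}, A→∅, B→{S}; now {S, A, B}.
Read '0': S→{A, B}, A→∅, B→{S}; now {S, A, B}.
Read '2': S→{A}, A→{C}, B→{A}; union {A, C}; ε-closure = {A, B, C}.
Read '0': A→∅, B→{S}, C→∅; union {S}; ε-closure = {S, B}.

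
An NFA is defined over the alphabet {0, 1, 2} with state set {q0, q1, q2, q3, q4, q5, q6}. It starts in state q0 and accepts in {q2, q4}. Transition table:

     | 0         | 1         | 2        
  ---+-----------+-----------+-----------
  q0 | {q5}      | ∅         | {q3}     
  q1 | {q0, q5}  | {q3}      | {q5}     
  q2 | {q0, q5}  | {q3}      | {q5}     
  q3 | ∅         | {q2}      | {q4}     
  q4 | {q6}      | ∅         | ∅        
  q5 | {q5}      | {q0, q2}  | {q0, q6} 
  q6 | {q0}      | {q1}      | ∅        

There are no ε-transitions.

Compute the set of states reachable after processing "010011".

{q3}

Start in {q0}.
Read '0': {q0} → {q5}.
Read '1': {q5} → {q0, q2}.
Read '0': {q0, q2} → {q0, q5}.
Read '0': {q0, q5} → {q5}.
Read '1': {q5} → {q0, q2}.
Read '1': {q0, q2} → {q3}.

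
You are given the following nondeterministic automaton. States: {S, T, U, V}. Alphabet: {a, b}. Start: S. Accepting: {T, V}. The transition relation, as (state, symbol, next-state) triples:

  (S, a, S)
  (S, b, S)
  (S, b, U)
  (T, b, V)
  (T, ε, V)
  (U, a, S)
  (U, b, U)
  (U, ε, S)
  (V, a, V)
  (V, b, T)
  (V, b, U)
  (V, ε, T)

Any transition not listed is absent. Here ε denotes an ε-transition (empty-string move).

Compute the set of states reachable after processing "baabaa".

Start in {S}.
Read 'b': S→{S, U}; now {S, U}.
Read 'a': S→{S}, U→{S}; now {S}.
Read 'a': S→{S}; now {S}.
Read 'b': S→{S, U}; now {S, U}.
Read 'a': S→{S}, U→{S}; now {S}.
Read 'a': S→{S}; now {S}.

{S}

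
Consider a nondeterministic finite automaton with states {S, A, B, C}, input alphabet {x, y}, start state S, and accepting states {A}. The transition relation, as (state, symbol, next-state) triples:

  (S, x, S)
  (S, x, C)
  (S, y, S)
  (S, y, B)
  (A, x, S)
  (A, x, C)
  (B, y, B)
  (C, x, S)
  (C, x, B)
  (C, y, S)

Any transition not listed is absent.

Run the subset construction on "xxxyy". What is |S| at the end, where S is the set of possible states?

Start in {S}.
Read 'x': {S} → {S, C}.
Read 'x': {S, C} → {S, B, C}.
Read 'x': {S, B, C} → {S, B, C}.
Read 'y': {S, B, C} → {S, B}.
Read 'y': {S, B} → {S, B}.
That set has 2 states.

2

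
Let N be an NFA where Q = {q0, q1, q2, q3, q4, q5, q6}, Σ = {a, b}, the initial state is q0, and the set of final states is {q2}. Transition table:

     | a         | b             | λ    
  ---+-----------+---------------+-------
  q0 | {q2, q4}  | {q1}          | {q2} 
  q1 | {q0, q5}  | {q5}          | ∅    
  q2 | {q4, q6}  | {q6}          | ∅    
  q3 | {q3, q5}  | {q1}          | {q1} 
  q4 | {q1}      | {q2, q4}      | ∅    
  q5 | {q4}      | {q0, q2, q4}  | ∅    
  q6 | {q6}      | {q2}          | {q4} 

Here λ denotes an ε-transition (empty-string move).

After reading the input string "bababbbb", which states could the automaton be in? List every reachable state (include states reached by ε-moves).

{q0, q1, q2, q4, q5, q6}

Start: ε-closure({q0}) = {q0, q2}.
Read 'b': {q0, q2} → {q1, q4, q6}.
Read 'a': {q1, q4, q6} → {q0, q1, q2, q4, q5, q6}.
Read 'b': {q0, q1, q2, q4, q5, q6} → {q0, q1, q2, q4, q5, q6}.
Read 'a': {q0, q1, q2, q4, q5, q6} → {q0, q1, q2, q4, q5, q6}.
Read 'b': {q0, q1, q2, q4, q5, q6} → {q0, q1, q2, q4, q5, q6}.
Read 'b': {q0, q1, q2, q4, q5, q6} → {q0, q1, q2, q4, q5, q6}.
Read 'b': {q0, q1, q2, q4, q5, q6} → {q0, q1, q2, q4, q5, q6}.
Read 'b': {q0, q1, q2, q4, q5, q6} → {q0, q1, q2, q4, q5, q6}.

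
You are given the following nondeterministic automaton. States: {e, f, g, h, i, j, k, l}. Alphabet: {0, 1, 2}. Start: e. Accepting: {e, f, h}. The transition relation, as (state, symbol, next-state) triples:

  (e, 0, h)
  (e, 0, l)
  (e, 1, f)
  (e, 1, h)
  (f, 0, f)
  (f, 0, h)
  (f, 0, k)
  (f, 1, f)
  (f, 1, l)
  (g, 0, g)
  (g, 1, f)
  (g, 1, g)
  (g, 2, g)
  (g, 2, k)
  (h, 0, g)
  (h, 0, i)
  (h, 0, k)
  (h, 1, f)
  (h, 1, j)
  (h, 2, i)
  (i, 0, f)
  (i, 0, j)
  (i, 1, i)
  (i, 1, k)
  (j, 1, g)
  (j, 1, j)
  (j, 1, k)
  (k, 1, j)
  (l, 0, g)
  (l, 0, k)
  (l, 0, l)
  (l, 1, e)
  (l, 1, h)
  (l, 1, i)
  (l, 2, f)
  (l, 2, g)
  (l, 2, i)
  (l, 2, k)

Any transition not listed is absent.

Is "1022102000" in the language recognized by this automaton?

Yes

Start in {e}.
Read '1': {e} → {f, h}.
Read '0': {f, h} → {f, g, h, i, k}.
Read '2': {f, g, h, i, k} → {g, i, k}.
Read '2': {g, i, k} → {g, k}.
Read '1': {g, k} → {f, g, j}.
Read '0': {f, g, j} → {f, g, h, k}.
Read '2': {f, g, h, k} → {g, i, k}.
Read '0': {g, i, k} → {f, g, j}.
Read '0': {f, g, j} → {f, g, h, k}.
Read '0': {f, g, h, k} → {f, g, h, i, k}.
The final set {f, g, h, i, k} contains the accepting states f, h.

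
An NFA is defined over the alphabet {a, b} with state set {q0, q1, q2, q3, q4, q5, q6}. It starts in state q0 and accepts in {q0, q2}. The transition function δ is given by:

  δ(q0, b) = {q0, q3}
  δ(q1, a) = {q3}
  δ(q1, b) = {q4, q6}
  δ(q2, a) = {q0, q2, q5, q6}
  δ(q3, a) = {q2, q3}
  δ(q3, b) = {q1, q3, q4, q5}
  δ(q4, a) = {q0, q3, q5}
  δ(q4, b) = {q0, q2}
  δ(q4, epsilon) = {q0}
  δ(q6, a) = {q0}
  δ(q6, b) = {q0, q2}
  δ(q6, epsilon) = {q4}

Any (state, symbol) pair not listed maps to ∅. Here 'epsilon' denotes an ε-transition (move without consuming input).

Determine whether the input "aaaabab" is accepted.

Start in {q0}.
Read 'a': {q0} → ∅.
The set is empty and remains empty for the remaining 6 symbols.
The final set ∅ contains no accepting state.

No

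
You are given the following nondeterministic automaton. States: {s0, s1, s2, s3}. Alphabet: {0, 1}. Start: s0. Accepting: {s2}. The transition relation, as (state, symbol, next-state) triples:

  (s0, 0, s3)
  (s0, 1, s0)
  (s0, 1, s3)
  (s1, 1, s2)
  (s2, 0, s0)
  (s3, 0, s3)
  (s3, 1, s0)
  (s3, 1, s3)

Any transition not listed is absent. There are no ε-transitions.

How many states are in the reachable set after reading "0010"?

Start in {s0}.
Read '0': {s0} → {s3}.
Read '0': {s3} → {s3}.
Read '1': {s3} → {s0, s3}.
Read '0': {s0, s3} → {s3}.
That set has 1 state.

1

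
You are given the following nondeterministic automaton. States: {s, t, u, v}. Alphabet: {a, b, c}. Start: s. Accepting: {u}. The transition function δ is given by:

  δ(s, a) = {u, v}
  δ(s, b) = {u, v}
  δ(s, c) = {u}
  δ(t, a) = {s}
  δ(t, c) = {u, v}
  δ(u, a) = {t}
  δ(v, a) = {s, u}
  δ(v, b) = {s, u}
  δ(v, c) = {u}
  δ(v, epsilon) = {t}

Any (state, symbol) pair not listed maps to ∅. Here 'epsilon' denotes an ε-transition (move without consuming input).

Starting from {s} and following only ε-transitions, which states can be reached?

{s}

Begin with {s}.
No ε-moves leave this set, so the closure equals the set itself.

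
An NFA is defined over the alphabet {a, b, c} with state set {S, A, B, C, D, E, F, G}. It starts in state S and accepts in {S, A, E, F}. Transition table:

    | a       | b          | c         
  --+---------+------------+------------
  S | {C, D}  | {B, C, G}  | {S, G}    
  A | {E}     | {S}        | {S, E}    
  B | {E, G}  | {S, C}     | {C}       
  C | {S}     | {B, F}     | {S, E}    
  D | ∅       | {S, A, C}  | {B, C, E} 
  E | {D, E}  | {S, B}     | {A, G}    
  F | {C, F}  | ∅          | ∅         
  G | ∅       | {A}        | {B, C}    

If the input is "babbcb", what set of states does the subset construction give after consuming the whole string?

Start in {S}.
Read 'b': {S} → {B, C, G}.
Read 'a': {B, C, G} → {S, E, G}.
Read 'b': {S, E, G} → {S, A, B, C, G}.
Read 'b': {S, A, B, C, G} → {S, A, B, C, F, G}.
Read 'c': {S, A, B, C, F, G} → {S, B, C, E, G}.
Read 'b': {S, B, C, E, G} → {S, A, B, C, F, G}.

{S, A, B, C, F, G}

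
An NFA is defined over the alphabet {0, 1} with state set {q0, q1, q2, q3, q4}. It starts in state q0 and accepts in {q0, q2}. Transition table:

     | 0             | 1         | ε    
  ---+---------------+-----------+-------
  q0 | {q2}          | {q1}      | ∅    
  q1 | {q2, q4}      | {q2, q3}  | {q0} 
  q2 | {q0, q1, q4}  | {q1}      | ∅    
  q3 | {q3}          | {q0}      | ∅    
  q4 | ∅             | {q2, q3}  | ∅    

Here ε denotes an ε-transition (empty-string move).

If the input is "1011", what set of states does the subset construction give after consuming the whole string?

{q0, q1, q2, q3}

Start in {q0}.
Read '1': {q0} → {q0, q1}.
Read '0': {q0, q1} → {q2, q4}.
Read '1': {q2, q4} → {q0, q1, q2, q3}.
Read '1': {q0, q1, q2, q3} → {q0, q1, q2, q3}.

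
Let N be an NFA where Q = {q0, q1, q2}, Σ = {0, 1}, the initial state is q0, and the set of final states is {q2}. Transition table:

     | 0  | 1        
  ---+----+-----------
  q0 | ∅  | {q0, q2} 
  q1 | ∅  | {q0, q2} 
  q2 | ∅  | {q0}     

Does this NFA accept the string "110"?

No

Start in {q0}.
Read '1': q0→{q0, q2}; now {q0, q2}.
Read '1': q0→{q0, q2}, q2→{q0}; now {q0, q2}.
Read '0': q0→∅, q2→∅; now ∅.
The final set ∅ contains no accepting state.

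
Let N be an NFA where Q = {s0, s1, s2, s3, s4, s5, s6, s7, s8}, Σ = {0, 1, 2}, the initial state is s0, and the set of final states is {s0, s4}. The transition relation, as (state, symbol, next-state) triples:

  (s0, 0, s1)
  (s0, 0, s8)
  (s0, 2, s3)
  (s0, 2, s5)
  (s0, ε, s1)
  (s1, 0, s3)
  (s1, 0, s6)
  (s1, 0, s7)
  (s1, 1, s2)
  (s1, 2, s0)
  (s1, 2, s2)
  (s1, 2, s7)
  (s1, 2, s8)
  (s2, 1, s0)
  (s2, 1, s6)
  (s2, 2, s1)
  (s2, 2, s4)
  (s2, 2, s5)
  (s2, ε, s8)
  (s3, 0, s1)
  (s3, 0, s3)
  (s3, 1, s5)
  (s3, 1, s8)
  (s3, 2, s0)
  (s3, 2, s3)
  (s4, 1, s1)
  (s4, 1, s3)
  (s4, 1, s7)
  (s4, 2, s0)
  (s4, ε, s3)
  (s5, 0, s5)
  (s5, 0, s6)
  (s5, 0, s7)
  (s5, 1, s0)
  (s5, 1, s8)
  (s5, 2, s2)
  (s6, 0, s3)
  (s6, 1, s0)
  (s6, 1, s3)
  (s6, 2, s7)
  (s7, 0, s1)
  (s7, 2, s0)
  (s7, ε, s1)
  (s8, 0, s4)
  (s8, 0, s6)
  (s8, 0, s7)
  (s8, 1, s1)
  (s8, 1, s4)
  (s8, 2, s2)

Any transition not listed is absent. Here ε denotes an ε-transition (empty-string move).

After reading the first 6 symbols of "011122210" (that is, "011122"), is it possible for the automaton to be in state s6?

Start: ε-closure({s0}) = {s0, s1}.
Read '0': {s0, s1} → {s1, s3, s6, s7, s8}.
Read '1': {s1, s3, s6, s7, s8} → {s0, s1, s2, s3, s4, s5, s8}.
Read '1': {s0, s1, s2, s3, s4, s5, s8} → {s0, s1, s2, s3, s4, s5, s6, s7, s8}.
Read '1': {s0, s1, s2, s3, s4, s5, s6, s7, s8} → {s0, s1, s2, s3, s4, s5, s6, s7, s8}.
Read '2': {s0, s1, s2, s3, s4, s5, s6, s7, s8} → {s0, s1, s2, s3, s4, s5, s7, s8}.
Read '2': {s0, s1, s2, s3, s4, s5, s7, s8} → {s0, s1, s2, s3, s4, s5, s7, s8}.
State s6 is not in {s0, s1, s2, s3, s4, s5, s7, s8}.

No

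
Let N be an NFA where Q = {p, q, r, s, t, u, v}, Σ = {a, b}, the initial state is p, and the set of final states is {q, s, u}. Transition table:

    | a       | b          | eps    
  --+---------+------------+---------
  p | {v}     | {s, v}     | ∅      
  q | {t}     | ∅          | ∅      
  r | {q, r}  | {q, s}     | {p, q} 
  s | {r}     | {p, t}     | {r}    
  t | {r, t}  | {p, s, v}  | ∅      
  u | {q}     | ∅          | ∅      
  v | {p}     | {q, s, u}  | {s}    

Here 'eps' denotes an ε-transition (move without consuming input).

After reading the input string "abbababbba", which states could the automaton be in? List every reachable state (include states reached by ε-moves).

Start in {p}.
Read 'a': p→{v}; union {v}; ε-closure = {p, q, r, s, v}.
Read 'b': p→{s, v}, q→∅, r→{q, s}, s→{p, t}, v→{q, s, u}; union {p, q, s, t, u, v}; ε-closure = {p, q, r, s, t, u, v}.
Read 'b': p→{s, v}, q→∅, r→{q, s}, s→{p, t}, t→{p, s, v}, u→∅, v→{q, s, u}; union {p, q, s, t, u, v}; ε-closure = {p, q, r, s, t, u, v}.
Read 'a': p→{v}, q→{t}, r→{q, r}, s→{r}, t→{r, t}, u→{q}, v→{p}; union {p, q, r, t, v}; ε-closure = {p, q, r, s, t, v}.
Read 'b': p→{s, v}, q→∅, r→{q, s}, s→{p, t}, t→{p, s, v}, v→{q, s, u}; union {p, q, s, t, u, v}; ε-closure = {p, q, r, s, t, u, v}.
Read 'a': p→{v}, q→{t}, r→{q, r}, s→{r}, t→{r, t}, u→{q}, v→{p}; union {p, q, r, t, v}; ε-closure = {p, q, r, s, t, v}.
Read 'b': p→{s, v}, q→∅, r→{q, s}, s→{p, t}, t→{p, s, v}, v→{q, s, u}; union {p, q, s, t, u, v}; ε-closure = {p, q, r, s, t, u, v}.
Read 'b': p→{s, v}, q→∅, r→{q, s}, s→{p, t}, t→{p, s, v}, u→∅, v→{q, s, u}; union {p, q, s, t, u, v}; ε-closure = {p, q, r, s, t, u, v}.
Read 'b': p→{s, v}, q→∅, r→{q, s}, s→{p, t}, t→{p, s, v}, u→∅, v→{q, s, u}; union {p, q, s, t, u, v}; ε-closure = {p, q, r, s, t, u, v}.
Read 'a': p→{v}, q→{t}, r→{q, r}, s→{r}, t→{r, t}, u→{q}, v→{p}; union {p, q, r, t, v}; ε-closure = {p, q, r, s, t, v}.

{p, q, r, s, t, v}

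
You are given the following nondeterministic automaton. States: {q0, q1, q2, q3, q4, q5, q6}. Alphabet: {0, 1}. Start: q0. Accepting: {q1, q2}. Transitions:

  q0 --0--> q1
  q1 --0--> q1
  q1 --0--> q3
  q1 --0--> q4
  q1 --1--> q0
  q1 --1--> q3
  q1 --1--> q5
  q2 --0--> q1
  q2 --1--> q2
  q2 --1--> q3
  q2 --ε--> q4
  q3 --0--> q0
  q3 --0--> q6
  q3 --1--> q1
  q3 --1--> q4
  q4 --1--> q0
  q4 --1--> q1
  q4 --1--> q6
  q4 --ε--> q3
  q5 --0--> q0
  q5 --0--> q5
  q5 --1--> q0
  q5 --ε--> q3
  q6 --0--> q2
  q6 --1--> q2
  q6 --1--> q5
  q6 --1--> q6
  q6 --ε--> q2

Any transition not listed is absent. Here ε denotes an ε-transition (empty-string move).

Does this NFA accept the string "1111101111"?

No

Start in {q0}.
Read '1': {q0} → ∅.
The set is empty and remains empty for the remaining 9 symbols.
The final set ∅ contains no accepting state.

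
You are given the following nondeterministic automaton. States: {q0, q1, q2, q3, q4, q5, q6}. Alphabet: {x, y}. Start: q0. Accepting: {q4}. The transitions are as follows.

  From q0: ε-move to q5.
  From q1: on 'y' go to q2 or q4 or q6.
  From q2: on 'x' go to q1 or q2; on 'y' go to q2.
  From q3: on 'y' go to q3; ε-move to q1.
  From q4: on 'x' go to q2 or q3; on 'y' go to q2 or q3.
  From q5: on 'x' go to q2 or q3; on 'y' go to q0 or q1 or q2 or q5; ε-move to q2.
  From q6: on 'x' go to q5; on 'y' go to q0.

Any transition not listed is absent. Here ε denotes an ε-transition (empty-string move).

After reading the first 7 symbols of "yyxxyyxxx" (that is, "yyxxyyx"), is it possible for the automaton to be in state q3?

Yes

Start: ε-closure({q0}) = {q0, q2, q5}.
Read 'y': q0→∅, q2→{q2}, q5→{q0, q1, q2, q5}; now {q0, q1, q2, q5}.
Read 'y': q0→∅, q1→{q2, q4, q6}, q2→{q2}, q5→{q0, q1, q2, q5}; now {q0, q1, q2, q4, q5, q6}.
Read 'x': q0→∅, q1→∅, q2→{q1, q2}, q4→{q2, q3}, q5→{q2, q3}, q6→{q5}; now {q1, q2, q3, q5}.
Read 'x': q1→∅, q2→{q1, q2}, q3→∅, q5→{q2, q3}; now {q1, q2, q3}.
Read 'y': q1→{q2, q4, q6}, q2→{q2}, q3→{q3}; union {q2, q3, q4, q6}; ε-closure = {q1, q2, q3, q4, q6}.
Read 'y': q1→{q2, q4, q6}, q2→{q2}, q3→{q3}, q4→{q2, q3}, q6→{q0}; union {q0, q2, q3, q4, q6}; ε-closure = {q0, q1, q2, q3, q4, q5, q6}.
Read 'x': q0→∅, q1→∅, q2→{q1, q2}, q3→∅, q4→{q2, q3}, q5→{q2, q3}, q6→{q5}; now {q1, q2, q3, q5}.
State q3 is in {q1, q2, q3, q5}.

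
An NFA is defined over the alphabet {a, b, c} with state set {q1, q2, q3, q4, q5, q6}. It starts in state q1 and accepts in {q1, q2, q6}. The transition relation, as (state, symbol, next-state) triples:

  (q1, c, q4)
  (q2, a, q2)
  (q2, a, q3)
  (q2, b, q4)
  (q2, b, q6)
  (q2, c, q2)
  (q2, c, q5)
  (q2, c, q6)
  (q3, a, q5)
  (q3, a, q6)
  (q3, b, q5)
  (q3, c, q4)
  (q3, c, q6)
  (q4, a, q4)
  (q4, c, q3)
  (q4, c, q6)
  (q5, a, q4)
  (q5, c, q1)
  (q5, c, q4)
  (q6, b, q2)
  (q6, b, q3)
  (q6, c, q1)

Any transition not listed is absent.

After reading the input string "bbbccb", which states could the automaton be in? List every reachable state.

Start in {q1}.
Read 'b': {q1} → ∅.
The set is empty and remains empty for the remaining 5 symbols.

∅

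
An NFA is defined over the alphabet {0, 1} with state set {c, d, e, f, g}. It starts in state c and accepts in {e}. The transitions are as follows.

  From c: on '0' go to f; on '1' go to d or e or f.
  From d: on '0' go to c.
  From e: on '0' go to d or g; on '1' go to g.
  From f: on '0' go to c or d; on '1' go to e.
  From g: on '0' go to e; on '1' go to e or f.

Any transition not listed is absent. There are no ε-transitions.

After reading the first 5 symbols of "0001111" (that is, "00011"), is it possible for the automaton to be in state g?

Yes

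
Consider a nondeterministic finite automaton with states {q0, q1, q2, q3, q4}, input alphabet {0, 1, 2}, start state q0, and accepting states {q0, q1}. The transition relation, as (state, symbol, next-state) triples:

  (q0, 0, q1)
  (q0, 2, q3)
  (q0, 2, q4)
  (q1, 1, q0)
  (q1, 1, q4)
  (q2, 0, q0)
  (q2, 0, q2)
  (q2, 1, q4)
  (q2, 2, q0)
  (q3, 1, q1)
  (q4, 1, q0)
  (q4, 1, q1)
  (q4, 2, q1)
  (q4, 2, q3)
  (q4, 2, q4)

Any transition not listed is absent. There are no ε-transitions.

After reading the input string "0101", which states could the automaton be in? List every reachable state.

Start in {q0}.
Read '0': q0→{q1}; now {q1}.
Read '1': q1→{q0, q4}; now {q0, q4}.
Read '0': q0→{q1}, q4→∅; now {q1}.
Read '1': q1→{q0, q4}; now {q0, q4}.

{q0, q4}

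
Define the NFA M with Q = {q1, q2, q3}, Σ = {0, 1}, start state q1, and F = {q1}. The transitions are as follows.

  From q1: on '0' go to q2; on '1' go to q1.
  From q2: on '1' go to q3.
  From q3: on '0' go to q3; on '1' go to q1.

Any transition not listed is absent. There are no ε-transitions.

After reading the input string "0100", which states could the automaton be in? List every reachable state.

{q3}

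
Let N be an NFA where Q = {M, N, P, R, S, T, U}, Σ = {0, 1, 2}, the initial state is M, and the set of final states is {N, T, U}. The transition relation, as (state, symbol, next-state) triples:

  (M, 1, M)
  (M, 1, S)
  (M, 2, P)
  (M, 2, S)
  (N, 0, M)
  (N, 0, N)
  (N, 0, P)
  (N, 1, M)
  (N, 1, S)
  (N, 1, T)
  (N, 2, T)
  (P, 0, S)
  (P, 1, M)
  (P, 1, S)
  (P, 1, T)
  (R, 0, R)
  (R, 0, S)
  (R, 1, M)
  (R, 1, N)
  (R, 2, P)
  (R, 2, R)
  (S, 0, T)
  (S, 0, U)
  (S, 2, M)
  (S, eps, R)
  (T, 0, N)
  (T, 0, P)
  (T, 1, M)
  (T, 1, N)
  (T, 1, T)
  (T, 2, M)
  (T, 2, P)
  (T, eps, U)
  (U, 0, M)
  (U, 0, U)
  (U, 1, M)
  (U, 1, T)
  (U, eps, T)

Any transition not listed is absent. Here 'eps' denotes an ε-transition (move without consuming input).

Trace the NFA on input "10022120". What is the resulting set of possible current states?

{M, N, P, R, S, T, U}

Start in {M}.
Read '1': M→{M, S}; union {M, S}; ε-closure = {M, R, S}.
Read '0': M→∅, R→{R, S}, S→{T, U}; now {R, S, T, U}.
Read '0': R→{R, S}, S→{T, U}, T→{N, P}, U→{M, U}; now {M, N, P, R, S, T, U}.
Read '2': M→{P, S}, N→{T}, P→∅, R→{P, R}, S→{M}, T→{M, P}, U→∅; union {M, P, R, S, T}; ε-closure = {M, P, R, S, T, U}.
Read '2': M→{P, S}, P→∅, R→{P, R}, S→{M}, T→{M, P}, U→∅; now {M, P, R, S}.
Read '1': M→{M, S}, P→{M, S, T}, R→{M, N}, S→∅; union {M, N, S, T}; ε-closure = {M, N, R, S, T, U}.
Read '2': M→{P, S}, N→{T}, R→{P, R}, S→{M}, T→{M, P}, U→∅; union {M, P, R, S, T}; ε-closure = {M, P, R, S, T, U}.
Read '0': M→∅, P→{S}, R→{R, S}, S→{T, U}, T→{N, P}, U→{M, U}; now {M, N, P, R, S, T, U}.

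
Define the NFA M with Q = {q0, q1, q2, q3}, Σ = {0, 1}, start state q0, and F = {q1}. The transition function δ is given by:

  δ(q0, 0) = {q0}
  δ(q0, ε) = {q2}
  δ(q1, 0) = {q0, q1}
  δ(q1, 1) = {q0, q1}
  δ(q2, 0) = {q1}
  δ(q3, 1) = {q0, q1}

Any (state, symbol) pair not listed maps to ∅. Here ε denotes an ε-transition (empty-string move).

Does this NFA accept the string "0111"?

Start: ε-closure({q0}) = {q0, q2}.
Read '0': {q0, q2} → {q0, q1, q2}.
Read '1': {q0, q1, q2} → {q0, q1, q2}.
Read '1': {q0, q1, q2} → {q0, q1, q2}.
Read '1': {q0, q1, q2} → {q0, q1, q2}.
The final set {q0, q1, q2} contains the accepting state q1.

Yes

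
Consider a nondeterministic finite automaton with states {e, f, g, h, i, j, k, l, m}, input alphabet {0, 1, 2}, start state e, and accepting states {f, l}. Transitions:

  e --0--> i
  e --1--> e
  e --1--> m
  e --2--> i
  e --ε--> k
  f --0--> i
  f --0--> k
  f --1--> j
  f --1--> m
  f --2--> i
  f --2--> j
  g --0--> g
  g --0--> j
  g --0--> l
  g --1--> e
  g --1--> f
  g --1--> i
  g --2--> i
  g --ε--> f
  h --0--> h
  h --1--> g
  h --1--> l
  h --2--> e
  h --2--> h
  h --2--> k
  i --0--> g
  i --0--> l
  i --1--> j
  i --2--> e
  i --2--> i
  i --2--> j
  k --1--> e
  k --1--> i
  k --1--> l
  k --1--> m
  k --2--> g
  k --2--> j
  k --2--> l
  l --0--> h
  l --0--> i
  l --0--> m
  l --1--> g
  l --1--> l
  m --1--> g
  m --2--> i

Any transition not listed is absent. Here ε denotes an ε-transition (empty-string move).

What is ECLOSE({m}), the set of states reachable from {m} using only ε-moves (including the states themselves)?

Begin with {m}.
No ε-moves leave this set, so the closure equals the set itself.

{m}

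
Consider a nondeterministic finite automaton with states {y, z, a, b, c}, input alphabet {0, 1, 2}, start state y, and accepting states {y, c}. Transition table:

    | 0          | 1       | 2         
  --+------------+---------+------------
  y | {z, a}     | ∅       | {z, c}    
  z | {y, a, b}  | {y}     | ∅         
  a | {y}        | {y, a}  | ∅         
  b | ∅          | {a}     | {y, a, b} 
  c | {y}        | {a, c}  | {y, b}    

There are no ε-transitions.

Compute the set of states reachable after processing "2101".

{y, a}

Start in {y}.
Read '2': {y} → {z, c}.
Read '1': {z, c} → {y, a, c}.
Read '0': {y, a, c} → {y, z, a}.
Read '1': {y, z, a} → {y, a}.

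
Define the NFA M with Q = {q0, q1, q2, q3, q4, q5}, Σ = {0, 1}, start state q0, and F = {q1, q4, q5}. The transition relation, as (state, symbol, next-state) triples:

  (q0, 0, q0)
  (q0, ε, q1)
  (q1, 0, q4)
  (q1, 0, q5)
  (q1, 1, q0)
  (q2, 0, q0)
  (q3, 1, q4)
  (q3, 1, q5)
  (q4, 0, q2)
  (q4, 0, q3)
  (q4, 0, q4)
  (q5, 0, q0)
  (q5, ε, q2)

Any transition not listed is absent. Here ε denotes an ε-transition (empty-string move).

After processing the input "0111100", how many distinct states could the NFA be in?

6

Start: ε-closure({q0}) = {q0, q1}.
Read '0': q0→{q0}, q1→{q4, q5}; union {q0, q4, q5}; ε-closure = {q0, q1, q2, q4, q5}.
Read '1': q0→∅, q1→{q0}, q2→∅, q4→∅, q5→∅; union {q0}; ε-closure = {q0, q1}.
Read '1': q0→∅, q1→{q0}; union {q0}; ε-closure = {q0, q1}.
Read '1': q0→∅, q1→{q0}; union {q0}; ε-closure = {q0, q1}.
Read '1': q0→∅, q1→{q0}; union {q0}; ε-closure = {q0, q1}.
Read '0': q0→{q0}, q1→{q4, q5}; union {q0, q4, q5}; ε-closure = {q0, q1, q2, q4, q5}.
Read '0': q0→{q0}, q1→{q4, q5}, q2→{q0}, q4→{q2, q3, q4}, q5→{q0}; union {q0, q2, q3, q4, q5}; ε-closure = {q0, q1, q2, q3, q4, q5}.
That set has 6 states.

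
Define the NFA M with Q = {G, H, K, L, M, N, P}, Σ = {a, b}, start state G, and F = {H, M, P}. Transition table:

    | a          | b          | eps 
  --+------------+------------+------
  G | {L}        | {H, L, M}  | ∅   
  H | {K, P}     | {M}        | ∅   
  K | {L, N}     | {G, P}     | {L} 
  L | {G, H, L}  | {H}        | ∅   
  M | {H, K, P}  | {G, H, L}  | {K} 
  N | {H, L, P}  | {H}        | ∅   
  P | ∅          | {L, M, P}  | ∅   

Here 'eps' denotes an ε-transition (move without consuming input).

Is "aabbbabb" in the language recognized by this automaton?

Yes

Start in {G}.
Read 'a': {G} → {L}.
Read 'a': {L} → {G, H, L}.
Read 'b': {G, H, L} → {H, K, L, M}.
Read 'b': {H, K, L, M} → {G, H, K, L, M, P}.
Read 'b': {G, H, K, L, M, P} → {G, H, K, L, M, P}.
Read 'a': {G, H, K, L, M, P} → {G, H, K, L, N, P}.
Read 'b': {G, H, K, L, N, P} → {G, H, K, L, M, P}.
Read 'b': {G, H, K, L, M, P} → {G, H, K, L, M, P}.
The final set {G, H, K, L, M, P} contains the accepting states H, M, P.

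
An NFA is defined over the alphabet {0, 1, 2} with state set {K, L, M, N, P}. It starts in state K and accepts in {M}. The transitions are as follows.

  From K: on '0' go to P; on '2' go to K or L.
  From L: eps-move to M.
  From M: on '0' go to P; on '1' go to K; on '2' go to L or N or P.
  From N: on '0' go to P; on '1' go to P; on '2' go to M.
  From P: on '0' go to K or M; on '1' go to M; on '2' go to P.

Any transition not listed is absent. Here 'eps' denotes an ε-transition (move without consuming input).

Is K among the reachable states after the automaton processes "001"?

Yes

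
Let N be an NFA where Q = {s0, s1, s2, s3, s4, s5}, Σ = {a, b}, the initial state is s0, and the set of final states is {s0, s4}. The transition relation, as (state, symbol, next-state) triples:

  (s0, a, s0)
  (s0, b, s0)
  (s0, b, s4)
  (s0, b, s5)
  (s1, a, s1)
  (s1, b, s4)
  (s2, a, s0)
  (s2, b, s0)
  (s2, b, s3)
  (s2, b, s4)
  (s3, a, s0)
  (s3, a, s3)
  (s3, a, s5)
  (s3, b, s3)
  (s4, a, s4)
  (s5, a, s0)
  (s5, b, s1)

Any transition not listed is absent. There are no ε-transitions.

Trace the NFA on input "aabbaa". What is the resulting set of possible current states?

Start in {s0}.
Read 'a': {s0} → {s0}.
Read 'a': {s0} → {s0}.
Read 'b': {s0} → {s0, s4, s5}.
Read 'b': {s0, s4, s5} → {s0, s1, s4, s5}.
Read 'a': {s0, s1, s4, s5} → {s0, s1, s4}.
Read 'a': {s0, s1, s4} → {s0, s1, s4}.

{s0, s1, s4}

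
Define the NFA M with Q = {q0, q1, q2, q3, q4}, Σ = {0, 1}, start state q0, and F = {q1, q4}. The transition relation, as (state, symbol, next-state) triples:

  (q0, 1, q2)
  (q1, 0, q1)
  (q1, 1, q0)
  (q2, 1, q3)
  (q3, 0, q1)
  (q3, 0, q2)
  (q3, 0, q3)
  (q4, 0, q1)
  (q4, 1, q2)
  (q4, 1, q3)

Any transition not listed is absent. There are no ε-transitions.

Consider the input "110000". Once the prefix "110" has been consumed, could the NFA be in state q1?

Yes

Start in {q0}.
Read '1': q0→{q2}; now {q2}.
Read '1': q2→{q3}; now {q3}.
Read '0': q3→{q1, q2, q3}; now {q1, q2, q3}.
State q1 is in {q1, q2, q3}.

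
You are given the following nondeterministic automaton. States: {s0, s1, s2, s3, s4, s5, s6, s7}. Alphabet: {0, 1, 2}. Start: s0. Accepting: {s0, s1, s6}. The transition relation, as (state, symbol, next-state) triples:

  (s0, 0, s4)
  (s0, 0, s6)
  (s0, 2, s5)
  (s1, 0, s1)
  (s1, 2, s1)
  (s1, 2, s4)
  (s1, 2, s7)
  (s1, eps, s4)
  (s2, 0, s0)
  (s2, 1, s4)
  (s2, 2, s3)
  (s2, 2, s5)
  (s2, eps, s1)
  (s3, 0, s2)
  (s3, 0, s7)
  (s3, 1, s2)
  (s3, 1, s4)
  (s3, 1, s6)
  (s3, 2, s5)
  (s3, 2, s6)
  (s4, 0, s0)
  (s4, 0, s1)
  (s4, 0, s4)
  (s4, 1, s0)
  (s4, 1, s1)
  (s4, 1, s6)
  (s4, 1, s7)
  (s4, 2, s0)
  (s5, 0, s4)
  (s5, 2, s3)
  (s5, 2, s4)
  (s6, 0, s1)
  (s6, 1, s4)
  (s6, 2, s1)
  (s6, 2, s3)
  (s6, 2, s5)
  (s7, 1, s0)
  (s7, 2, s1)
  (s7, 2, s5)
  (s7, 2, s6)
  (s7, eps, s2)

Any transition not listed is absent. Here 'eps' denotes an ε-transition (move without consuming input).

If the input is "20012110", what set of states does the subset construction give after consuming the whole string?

{s0, s1, s4, s6}

Start in {s0}.
Read '2': {s0} → {s5}.
Read '0': {s5} → {s4}.
Read '0': {s4} → {s0, s1, s4}.
Read '1': {s0, s1, s4} → {s0, s1, s2, s4, s6, s7}.
Read '2': {s0, s1, s2, s4, s6, s7} → {s0, s1, s2, s3, s4, s5, s6, s7}.
Read '1': {s0, s1, s2, s3, s4, s5, s6, s7} → {s0, s1, s2, s4, s6, s7}.
Read '1': {s0, s1, s2, s4, s6, s7} → {s0, s1, s2, s4, s6, s7}.
Read '0': {s0, s1, s2, s4, s6, s7} → {s0, s1, s4, s6}.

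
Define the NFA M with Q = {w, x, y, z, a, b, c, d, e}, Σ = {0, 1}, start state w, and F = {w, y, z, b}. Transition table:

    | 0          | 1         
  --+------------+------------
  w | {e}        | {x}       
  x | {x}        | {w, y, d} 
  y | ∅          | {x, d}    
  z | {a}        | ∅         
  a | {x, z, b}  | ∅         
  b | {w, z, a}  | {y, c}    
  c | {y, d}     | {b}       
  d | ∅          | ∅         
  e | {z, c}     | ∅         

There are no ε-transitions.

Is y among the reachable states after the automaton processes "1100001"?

Yes

Start in {w}.
Read '1': {w} → {x}.
Read '1': {x} → {w, y, d}.
Read '0': {w, y, d} → {e}.
Read '0': {e} → {z, c}.
Read '0': {z, c} → {y, a, d}.
Read '0': {y, a, d} → {x, z, b}.
Read '1': {x, z, b} → {w, y, c, d}.
State y is in {w, y, c, d}.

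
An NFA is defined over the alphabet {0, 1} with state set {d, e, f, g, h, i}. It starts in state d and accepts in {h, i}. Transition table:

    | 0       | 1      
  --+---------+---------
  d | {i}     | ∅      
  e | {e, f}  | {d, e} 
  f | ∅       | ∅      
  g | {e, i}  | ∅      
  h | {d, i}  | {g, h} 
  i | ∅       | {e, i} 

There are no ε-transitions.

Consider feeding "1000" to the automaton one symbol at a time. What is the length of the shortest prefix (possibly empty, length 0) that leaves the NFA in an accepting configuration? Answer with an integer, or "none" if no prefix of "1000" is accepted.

Start in {d}.
Read '1': d→∅; now ∅.
The set is empty and remains empty for the remaining 3 symbols.
No reachable set along the way intersects F.

none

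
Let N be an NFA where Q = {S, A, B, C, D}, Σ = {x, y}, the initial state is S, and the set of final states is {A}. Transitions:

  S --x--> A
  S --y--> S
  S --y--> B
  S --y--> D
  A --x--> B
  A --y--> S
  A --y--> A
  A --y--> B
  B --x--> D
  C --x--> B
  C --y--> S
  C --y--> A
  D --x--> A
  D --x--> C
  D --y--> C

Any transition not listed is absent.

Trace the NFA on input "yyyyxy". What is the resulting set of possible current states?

Start in {S}.
Read 'y': S→{S, B, D}; now {S, B, D}.
Read 'y': S→{S, B, D}, B→∅, D→{C}; now {S, B, C, D}.
Read 'y': S→{S, B, D}, B→∅, C→{S, A}, D→{C}; now {S, A, B, C, D}.
Read 'y': S→{S, B, D}, A→{S, A, B}, B→∅, C→{S, A}, D→{C}; now {S, A, B, C, D}.
Read 'x': S→{A}, A→{B}, B→{D}, C→{B}, D→{A, C}; now {A, B, C, D}.
Read 'y': A→{S, A, B}, B→∅, C→{S, A}, D→{C}; now {S, A, B, C}.

{S, A, B, C}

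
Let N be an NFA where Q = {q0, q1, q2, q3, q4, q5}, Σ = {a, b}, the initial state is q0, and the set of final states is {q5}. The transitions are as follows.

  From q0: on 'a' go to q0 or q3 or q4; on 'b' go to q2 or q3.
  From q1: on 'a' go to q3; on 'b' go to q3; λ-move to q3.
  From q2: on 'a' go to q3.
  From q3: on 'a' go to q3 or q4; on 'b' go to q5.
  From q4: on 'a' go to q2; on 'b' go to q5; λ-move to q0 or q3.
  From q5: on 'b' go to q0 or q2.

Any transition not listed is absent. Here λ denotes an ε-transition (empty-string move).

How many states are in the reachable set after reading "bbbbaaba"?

3

Start in {q0}.
Read 'b': q0→{q2, q3}; now {q2, q3}.
Read 'b': q2→∅, q3→{q5}; now {q5}.
Read 'b': q5→{q0, q2}; now {q0, q2}.
Read 'b': q0→{q2, q3}, q2→∅; now {q2, q3}.
Read 'a': q2→{q3}, q3→{q3, q4}; union {q3, q4}; ε-closure = {q0, q3, q4}.
Read 'a': q0→{q0, q3, q4}, q3→{q3, q4}, q4→{q2}; now {q0, q2, q3, q4}.
Read 'b': q0→{q2, q3}, q2→∅, q3→{q5}, q4→{q5}; now {q2, q3, q5}.
Read 'a': q2→{q3}, q3→{q3, q4}, q5→∅; union {q3, q4}; ε-closure = {q0, q3, q4}.
That set has 3 states.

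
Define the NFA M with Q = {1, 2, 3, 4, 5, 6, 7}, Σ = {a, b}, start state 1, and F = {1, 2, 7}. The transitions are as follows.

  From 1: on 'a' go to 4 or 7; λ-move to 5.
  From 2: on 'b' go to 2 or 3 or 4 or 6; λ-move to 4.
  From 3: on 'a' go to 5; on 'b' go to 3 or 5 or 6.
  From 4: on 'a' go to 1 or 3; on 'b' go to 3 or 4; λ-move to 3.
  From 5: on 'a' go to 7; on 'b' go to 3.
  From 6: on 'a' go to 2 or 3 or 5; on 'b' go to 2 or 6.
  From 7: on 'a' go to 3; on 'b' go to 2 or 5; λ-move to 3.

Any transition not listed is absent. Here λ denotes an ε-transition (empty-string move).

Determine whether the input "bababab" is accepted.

No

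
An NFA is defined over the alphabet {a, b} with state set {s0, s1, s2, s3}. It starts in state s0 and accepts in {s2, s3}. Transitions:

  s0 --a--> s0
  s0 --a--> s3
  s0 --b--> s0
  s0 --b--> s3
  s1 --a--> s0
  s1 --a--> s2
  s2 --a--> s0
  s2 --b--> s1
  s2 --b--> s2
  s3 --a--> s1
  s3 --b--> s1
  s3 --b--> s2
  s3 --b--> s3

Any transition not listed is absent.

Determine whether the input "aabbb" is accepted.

Start in {s0}.
Read 'a': {s0} → {s0, s3}.
Read 'a': {s0, s3} → {s0, s1, s3}.
Read 'b': {s0, s1, s3} → {s0, s1, s2, s3}.
Read 'b': {s0, s1, s2, s3} → {s0, s1, s2, s3}.
Read 'b': {s0, s1, s2, s3} → {s0, s1, s2, s3}.
The final set {s0, s1, s2, s3} contains the accepting states s2, s3.

Yes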